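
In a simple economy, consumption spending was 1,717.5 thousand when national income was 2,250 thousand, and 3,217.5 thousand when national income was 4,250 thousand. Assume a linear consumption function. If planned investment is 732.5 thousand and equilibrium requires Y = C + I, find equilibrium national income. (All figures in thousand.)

Y = 3050

MPC = (3217.5 − 1717.5)/(4250 − 2250) = 1500/2000 = 0.75
a = 1717.5 − 0.75(2250) = 30
Equilibrium: Y = 30 + 0.75Y + 732.5
0.25Y = 762.5, so Y = 762.5/0.25 = 3050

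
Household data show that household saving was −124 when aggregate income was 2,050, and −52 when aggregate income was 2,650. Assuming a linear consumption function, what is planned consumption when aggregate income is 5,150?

C = 4902

MPS = ΔS/ΔY = (-52 − (-124))/(2650 − 2050) = 72/600 = 0.12
MPC = 1 − MPS = 0.88
Autonomous saving = -124 − 0.12(2050) = -370, so a = 370
C = 370 + 0.88(5150) = 370 + 4532 = 4902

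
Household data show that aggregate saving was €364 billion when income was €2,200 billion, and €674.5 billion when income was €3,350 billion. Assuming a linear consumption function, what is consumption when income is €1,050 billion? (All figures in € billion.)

C = 996.5

MPS = ΔS/ΔY = (674.5 − 364)/(3350 − 2200) = 310.5/1150 = 0.27
MPC = 1 − MPS = 0.73
Autonomous saving = 364 − 0.27(2200) = -230, so a = 230
C = 230 + 0.73(1050) = 230 + 766.5 = 996.5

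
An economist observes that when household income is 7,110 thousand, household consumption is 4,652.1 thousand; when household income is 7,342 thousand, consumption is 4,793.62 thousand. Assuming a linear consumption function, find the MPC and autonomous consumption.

MPC = 0.61; a = 315

MPC = ΔC/ΔY = (4793.62 − 4652.1)/(7342 − 7110) = 141.52/232 = 0.61
a = C − MPC·Y = 4652.1 − 0.61(7110) = 4652.1 − 4337.1 = 315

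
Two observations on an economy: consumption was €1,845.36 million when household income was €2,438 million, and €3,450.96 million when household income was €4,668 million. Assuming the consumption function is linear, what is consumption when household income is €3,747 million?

C = 2787.84

MPC = (3450.96 − 1845.36)/(4668 − 2438) = 1605.6/2230 = 0.72
a = 1845.36 − 0.72(2438) = 1845.36 − 1755.36 = 90
C = 90 + 0.72(3747) = 90 + 2697.84 = 2787.84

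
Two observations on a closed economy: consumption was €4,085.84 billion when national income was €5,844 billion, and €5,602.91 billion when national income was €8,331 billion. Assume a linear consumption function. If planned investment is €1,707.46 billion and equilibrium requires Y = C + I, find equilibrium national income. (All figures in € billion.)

MPC = (5602.91 − 4085.84)/(8331 − 5844) = 1517.07/2487 = 0.61
a = 4085.84 − 0.61(5844) = 521
Equilibrium: Y = 521 + 0.61Y + 1707.46
0.39Y = 2228.46, so Y = 2228.46/0.39 = 5714

Y = 5714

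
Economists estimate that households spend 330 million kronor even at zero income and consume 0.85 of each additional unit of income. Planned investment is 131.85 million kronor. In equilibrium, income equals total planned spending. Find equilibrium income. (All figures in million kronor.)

Y = 3079

Y = C + I = 330 + 0.85Y + 131.85
Y − 0.85Y = 461.85
0.15Y = 461.85, so Y = 461.85/0.15 = 3079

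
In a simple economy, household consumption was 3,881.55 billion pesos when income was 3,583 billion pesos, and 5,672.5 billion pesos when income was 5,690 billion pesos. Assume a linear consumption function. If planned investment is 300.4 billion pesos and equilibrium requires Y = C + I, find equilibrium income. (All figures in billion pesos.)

MPC = (5672.5 − 3881.55)/(5690 − 3583) = 1790.95/2107 = 0.85
a = 3881.55 − 0.85(3583) = 836
Equilibrium: Y = 836 + 0.85Y + 300.4
0.15Y = 1136.4, so Y = 1136.4/0.15 = 7576

Y = 7576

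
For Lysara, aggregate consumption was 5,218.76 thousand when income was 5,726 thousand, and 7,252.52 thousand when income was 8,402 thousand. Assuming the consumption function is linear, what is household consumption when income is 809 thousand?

MPC = (7252.52 − 5218.76)/(8402 − 5726) = 2033.76/2676 = 0.76
a = 5218.76 − 0.76(5726) = 5218.76 − 4351.76 = 867
C = 867 + 0.76(809) = 867 + 614.84 = 1481.84

C = 1481.84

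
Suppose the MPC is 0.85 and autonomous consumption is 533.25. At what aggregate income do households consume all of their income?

Y = 3555

At break-even, C = Y: 533.25 + 0.85Y = Y
0.15Y = 533.25, so Y = 533.25/0.15 = 3555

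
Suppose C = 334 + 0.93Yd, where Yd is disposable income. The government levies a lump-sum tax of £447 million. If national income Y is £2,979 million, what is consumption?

Yd = Y − T = 2979 − 447 = 2532
C = 334 + 0.93(2532) = 334 + 2354.76 = 2688.76

C = 2688.76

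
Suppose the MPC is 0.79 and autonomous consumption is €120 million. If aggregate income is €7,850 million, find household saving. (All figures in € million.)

S = 1528.5

C = 120 + 0.79(7850) = 120 + 6201.5 = 6321.5
S = Y − C = 7850 − 6321.5 = 1528.5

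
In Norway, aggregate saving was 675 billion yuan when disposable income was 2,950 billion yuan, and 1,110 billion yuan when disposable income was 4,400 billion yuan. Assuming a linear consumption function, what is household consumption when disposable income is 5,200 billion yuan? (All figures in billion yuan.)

MPS = ΔS/ΔY = (1110 − 675)/(4400 − 2950) = 435/1450 = 0.3
MPC = 1 − MPS = 0.7
Autonomous saving = 675 − 0.3(2950) = -210, so a = 210
C = 210 + 0.7(5200) = 210 + 3640 = 3850

C = 3850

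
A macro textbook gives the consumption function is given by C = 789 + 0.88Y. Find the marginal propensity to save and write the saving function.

MPS = 1 − MPC = 1 − 0.88 = 0.12
S = Y − C = -789 + 0.12Y

MPS = 0.12; S = -789 + 0.12Y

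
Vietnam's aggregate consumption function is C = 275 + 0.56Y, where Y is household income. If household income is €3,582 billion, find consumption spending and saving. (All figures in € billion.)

C = 2280.92; S = 1301.08

C = 275 + 0.56(3582) = 275 + 2005.92 = 2280.92
S = Y − C = 3582 − 2280.92 = 1301.08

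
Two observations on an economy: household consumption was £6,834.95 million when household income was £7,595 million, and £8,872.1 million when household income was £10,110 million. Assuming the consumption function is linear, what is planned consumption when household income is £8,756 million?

C = 7775.36

MPC = (8872.1 − 6834.95)/(10110 − 7595) = 2037.15/2515 = 0.81
a = 6834.95 − 0.81(7595) = 6834.95 − 6151.95 = 683
C = 683 + 0.81(8756) = 683 + 7092.36 = 7775.36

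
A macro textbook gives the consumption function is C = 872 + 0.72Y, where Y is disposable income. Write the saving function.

S = Y − C = Y − (872 + 0.72Y) = -872 + (1 − 0.72)Y

S = -872 + 0.28Y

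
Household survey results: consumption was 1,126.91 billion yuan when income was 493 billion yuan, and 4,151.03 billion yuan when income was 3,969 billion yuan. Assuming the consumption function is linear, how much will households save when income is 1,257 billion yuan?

MPC = (4151.03 − 1126.91)/(3969 − 493) = 3024.12/3476 = 0.87
a = 1126.91 − 0.87(493) = 1126.91 − 428.91 = 698
C = 698 + 0.87(1257) = 1791.59
S = 1257 − 1791.59 = -534.59

S = -534.59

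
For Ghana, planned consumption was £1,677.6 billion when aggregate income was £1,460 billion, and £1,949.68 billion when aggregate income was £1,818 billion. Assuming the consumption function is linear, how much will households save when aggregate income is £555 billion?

MPC = (1949.68 − 1677.6)/(1818 − 1460) = 272.08/358 = 0.76
a = 1677.6 − 0.76(1460) = 1677.6 − 1109.6 = 568
C = 568 + 0.76(555) = 989.8
S = 555 − 989.8 = -434.8

S = -434.8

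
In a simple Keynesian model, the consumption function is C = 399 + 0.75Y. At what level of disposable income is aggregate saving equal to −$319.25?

S = Y − C = -399 + 0.25Y
-399 + 0.25Y = -319.25, so 0.25Y = 79.75 and Y = 319

Y = 319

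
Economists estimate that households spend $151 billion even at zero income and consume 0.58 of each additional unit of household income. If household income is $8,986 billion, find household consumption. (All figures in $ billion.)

C = 151 + 0.58(8986) = 151 + 5211.88 = 5362.88

C = 5362.88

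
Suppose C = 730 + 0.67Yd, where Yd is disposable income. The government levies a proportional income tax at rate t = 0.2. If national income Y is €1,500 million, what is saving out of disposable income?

S = -334

Yd = (1 − 0.2)(1500) = 0.8(1500) = 1200
C = 730 + 0.67(1200) = 730 + 804 = 1534
S = Yd − C = 1200 − 1534 = -334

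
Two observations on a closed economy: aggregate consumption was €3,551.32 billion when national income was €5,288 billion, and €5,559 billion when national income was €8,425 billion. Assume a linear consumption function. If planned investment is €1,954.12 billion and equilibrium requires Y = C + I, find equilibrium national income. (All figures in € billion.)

Y = 5892

MPC = (5559 − 3551.32)/(8425 − 5288) = 2007.68/3137 = 0.64
a = 3551.32 − 0.64(5288) = 167
Equilibrium: Y = 167 + 0.64Y + 1954.12
0.36Y = 2121.12, so Y = 2121.12/0.36 = 5892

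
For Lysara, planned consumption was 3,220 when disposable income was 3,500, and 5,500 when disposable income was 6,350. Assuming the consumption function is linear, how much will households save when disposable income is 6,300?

S = 840

MPC = (5500 − 3220)/(6350 − 3500) = 2280/2850 = 0.8
a = 3220 − 0.8(3500) = 3220 − 2800 = 420
C = 420 + 0.8(6300) = 5460
S = 6300 − 5460 = 840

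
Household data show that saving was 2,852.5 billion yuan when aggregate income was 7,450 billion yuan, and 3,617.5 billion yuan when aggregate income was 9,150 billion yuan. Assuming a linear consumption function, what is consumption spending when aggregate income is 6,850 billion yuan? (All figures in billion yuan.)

C = 4267.5

MPS = ΔS/ΔY = (3617.5 − 2852.5)/(9150 − 7450) = 765/1700 = 0.45
MPC = 1 − MPS = 0.55
Autonomous saving = 2852.5 − 0.45(7450) = -500, so a = 500
C = 500 + 0.55(6850) = 500 + 3767.5 = 4267.5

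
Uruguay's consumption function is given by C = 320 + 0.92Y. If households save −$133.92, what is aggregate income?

S = Y − C = -320 + 0.08Y
-320 + 0.08Y = -133.92, so 0.08Y = 186.08 and Y = 2326

Y = 2326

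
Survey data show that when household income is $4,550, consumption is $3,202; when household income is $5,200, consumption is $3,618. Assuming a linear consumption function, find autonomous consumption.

MPC = ΔC/ΔY = (3618 − 3202)/(5200 − 4550) = 416/650 = 0.64
a = C − MPC·Y = 3202 − 0.64(4550) = 3202 − 2912 = 290

a = 290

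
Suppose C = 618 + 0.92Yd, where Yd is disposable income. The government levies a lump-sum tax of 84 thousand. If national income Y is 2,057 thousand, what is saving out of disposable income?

Yd = Y − T = 2057 − 84 = 1973
C = 618 + 0.92(1973) = 618 + 1815.16 = 2433.16
S = Yd − C = 1973 − 2433.16 = -460.16

S = -460.16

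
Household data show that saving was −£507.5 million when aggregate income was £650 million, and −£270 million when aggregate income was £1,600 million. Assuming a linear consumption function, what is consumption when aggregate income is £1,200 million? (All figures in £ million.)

C = 1570

MPS = ΔS/ΔY = (-270 − (-507.5))/(1600 − 650) = 237.5/950 = 0.25
MPC = 1 − MPS = 0.75
Autonomous saving = -507.5 − 0.25(650) = -670, so a = 670
C = 670 + 0.75(1200) = 670 + 900 = 1570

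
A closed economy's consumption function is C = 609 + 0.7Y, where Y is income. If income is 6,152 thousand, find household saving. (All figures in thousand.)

S = 1236.6

C = 609 + 0.7(6152) = 609 + 4306.4 = 4915.4
S = Y − C = 6152 − 4915.4 = 1236.6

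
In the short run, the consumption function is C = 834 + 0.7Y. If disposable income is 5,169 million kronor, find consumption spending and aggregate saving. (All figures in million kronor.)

C = 834 + 0.7(5169) = 834 + 3618.3 = 4452.3
S = Y − C = 5169 − 4452.3 = 716.7

C = 4452.3; S = 716.7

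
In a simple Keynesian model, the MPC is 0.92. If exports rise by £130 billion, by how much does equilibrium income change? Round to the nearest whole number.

ΔY ≈ 1625

The multiplier is 1/(1 − MPC) = 1/0.08.
ΔY = 130/0.08 = 1625.00 ≈ 1625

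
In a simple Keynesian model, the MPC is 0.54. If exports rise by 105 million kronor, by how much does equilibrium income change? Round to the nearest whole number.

ΔY ≈ 228

The multiplier is 1/(1 − MPC) = 1/0.46.
ΔY = 105/0.46 = 228.26 ≈ 228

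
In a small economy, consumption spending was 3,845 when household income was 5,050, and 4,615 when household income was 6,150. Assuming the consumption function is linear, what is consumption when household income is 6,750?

MPC = (4615 − 3845)/(6150 − 5050) = 770/1100 = 0.7
a = 3845 − 0.7(5050) = 3845 − 3535 = 310
C = 310 + 0.7(6750) = 310 + 4725 = 5035

C = 5035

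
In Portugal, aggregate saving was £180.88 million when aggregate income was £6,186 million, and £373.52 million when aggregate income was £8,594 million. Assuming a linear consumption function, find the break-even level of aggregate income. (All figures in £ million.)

MPS = ΔS/ΔY = (373.52 − 180.88)/(8594 − 6186) = 192.64/2408 = 0.08
MPC = 1 − MPS = 0.92
From S(6186) = 180.88: −a + 0.08(6186) = 180.88, so a = 494.88 − 180.88 = 314
Break-even (S = 0): Y = a/MPS = 314/0.08 = 3925

Y = 3925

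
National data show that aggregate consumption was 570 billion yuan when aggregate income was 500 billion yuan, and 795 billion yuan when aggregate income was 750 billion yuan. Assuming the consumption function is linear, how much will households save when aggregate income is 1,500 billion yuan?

S = 30

MPC = (795 − 570)/(750 − 500) = 225/250 = 0.9
a = 570 − 0.9(500) = 570 − 450 = 120
C = 120 + 0.9(1500) = 1470
S = 1500 − 1470 = 30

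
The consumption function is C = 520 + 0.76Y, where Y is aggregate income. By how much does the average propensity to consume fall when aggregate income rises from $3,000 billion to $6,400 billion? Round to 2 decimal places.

ΔAPC = 0.09

At Y = 3000: C = 520 + 0.76(3000) = 2800, APC = 2800/3000 = 0.933
At Y = 6400: C = 5384, APC = 5384/6400 = 0.841
Fall in APC = 0.933 − 0.841 = 0.092 ≈ 0.09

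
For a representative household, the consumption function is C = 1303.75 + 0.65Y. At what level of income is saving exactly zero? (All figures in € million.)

Y = 3725

At break-even, C = Y: 1303.75 + 0.65Y = Y
0.35Y = 1303.75, so Y = 1303.75/0.35 = 3725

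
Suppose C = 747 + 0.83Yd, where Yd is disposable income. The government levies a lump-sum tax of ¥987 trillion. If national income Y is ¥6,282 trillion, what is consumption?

Yd = Y − T = 6282 − 987 = 5295
C = 747 + 0.83(5295) = 747 + 4394.85 = 5141.85

C = 5141.85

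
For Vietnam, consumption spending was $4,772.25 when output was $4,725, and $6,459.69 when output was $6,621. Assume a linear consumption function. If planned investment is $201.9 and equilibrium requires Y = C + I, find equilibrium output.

MPC = (6459.69 − 4772.25)/(6621 − 4725) = 1687.44/1896 = 0.89
a = 4772.25 − 0.89(4725) = 567
Equilibrium: Y = 567 + 0.89Y + 201.9
0.11Y = 768.9, so Y = 768.9/0.11 = 6990

Y = 6990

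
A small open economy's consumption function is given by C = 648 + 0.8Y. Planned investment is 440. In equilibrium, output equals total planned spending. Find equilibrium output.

Y = 5440

Y = C + I = 648 + 0.8Y + 440
Y − 0.8Y = 1088
0.2Y = 1088, so Y = 1088/0.2 = 5440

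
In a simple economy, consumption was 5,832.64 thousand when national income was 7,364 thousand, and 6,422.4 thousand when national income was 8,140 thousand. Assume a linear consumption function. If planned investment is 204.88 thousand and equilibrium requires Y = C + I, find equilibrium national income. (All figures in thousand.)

Y = 1837

MPC = (6422.4 − 5832.64)/(8140 − 7364) = 589.76/776 = 0.76
a = 5832.64 − 0.76(7364) = 236
Equilibrium: Y = 236 + 0.76Y + 204.88
0.24Y = 440.88, so Y = 440.88/0.24 = 1837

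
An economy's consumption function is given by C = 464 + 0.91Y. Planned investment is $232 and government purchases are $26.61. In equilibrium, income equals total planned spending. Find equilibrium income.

Y = 8029

Y = C + I + G = 464 + 0.91Y + 232 + 26.61
Y − 0.91Y = 722.61
0.09Y = 722.61, so Y = 722.61/0.09 = 8029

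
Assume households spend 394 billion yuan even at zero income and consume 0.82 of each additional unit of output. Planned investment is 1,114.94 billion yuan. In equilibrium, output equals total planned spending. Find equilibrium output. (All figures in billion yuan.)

Y = 8383

Y = C + I = 394 + 0.82Y + 1114.94
Y − 0.82Y = 1508.94
0.18Y = 1508.94, so Y = 1508.94/0.18 = 8383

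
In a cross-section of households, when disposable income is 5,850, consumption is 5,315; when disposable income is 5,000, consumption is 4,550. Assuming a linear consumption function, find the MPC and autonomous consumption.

MPC = 0.9; a = 50

MPC = ΔC/ΔY = (5315 − 4550)/(5850 − 5000) = 765/850 = 0.9
a = C − MPC·Y = 4550 − 0.9(5000) = 4550 − 4500 = 50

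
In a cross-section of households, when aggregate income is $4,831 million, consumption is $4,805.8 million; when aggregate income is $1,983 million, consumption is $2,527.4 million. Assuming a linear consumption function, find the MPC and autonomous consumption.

MPC = ΔC/ΔY = (4805.8 − 2527.4)/(4831 − 1983) = 2278.4/2848 = 0.8
a = C − MPC·Y = 2527.4 − 0.8(1983) = 2527.4 − 1586.4 = 941

MPC = 0.8; a = 941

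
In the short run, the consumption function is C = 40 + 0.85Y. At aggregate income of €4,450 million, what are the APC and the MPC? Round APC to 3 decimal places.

APC = 0.859; MPC = 0.85

MPC = 0.85 (the slope of the consumption function)
C = 40 + 0.85(4450) = 3822.5, so APC = 3822.5/4450 = 0.859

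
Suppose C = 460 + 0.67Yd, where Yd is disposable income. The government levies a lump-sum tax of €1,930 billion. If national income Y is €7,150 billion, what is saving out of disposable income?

S = 1262.6

Yd = Y − T = 7150 − 1930 = 5220
C = 460 + 0.67(5220) = 460 + 3497.4 = 3957.4
S = Yd − C = 5220 − 3957.4 = 1262.6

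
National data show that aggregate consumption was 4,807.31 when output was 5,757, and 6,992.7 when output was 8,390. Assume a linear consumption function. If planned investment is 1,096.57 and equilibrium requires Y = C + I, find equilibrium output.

Y = 6621

MPC = (6992.7 − 4807.31)/(8390 − 5757) = 2185.39/2633 = 0.83
a = 4807.31 − 0.83(5757) = 29
Equilibrium: Y = 29 + 0.83Y + 1096.57
0.17Y = 1125.57, so Y = 1125.57/0.17 = 6621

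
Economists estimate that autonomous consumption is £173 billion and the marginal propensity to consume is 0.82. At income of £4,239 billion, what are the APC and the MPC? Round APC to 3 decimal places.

APC = 0.861; MPC = 0.82

MPC = 0.82 (the slope of the consumption function)
C = 173 + 0.82(4239) = 3648.98, so APC = 3648.98/4239 = 0.861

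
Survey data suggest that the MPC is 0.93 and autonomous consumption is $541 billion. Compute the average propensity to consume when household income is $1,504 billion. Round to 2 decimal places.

C = 541 + 0.93(1504) = 1939.72
APC = C/Y = 1939.72/1504 = 1.29

APC = 1.29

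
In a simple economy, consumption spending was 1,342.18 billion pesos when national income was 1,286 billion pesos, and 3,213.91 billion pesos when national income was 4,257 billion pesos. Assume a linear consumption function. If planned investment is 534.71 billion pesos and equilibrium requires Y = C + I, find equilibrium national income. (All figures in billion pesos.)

Y = 2883

MPC = (3213.91 − 1342.18)/(4257 − 1286) = 1871.73/2971 = 0.63
a = 1342.18 − 0.63(1286) = 532
Equilibrium: Y = 532 + 0.63Y + 534.71
0.37Y = 1066.71, so Y = 1066.71/0.37 = 2883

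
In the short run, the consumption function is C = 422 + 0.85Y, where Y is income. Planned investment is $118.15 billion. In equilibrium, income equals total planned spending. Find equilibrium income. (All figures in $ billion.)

Y = 3601

Y = C + I = 422 + 0.85Y + 118.15
Y − 0.85Y = 540.15
0.15Y = 540.15, so Y = 540.15/0.15 = 3601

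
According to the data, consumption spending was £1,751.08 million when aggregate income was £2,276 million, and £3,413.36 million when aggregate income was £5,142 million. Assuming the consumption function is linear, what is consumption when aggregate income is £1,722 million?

MPC = (3413.36 − 1751.08)/(5142 − 2276) = 1662.28/2866 = 0.58
a = 1751.08 − 0.58(2276) = 1751.08 − 1320.08 = 431
C = 431 + 0.58(1722) = 431 + 998.76 = 1429.76

C = 1429.76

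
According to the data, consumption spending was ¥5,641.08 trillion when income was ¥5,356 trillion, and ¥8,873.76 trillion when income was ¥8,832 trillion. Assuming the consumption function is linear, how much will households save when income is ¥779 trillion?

S = -605.47

MPC = (8873.76 − 5641.08)/(8832 − 5356) = 3232.68/3476 = 0.93
a = 5641.08 − 0.93(5356) = 5641.08 − 4981.08 = 660
C = 660 + 0.93(779) = 1384.47
S = 779 − 1384.47 = -605.47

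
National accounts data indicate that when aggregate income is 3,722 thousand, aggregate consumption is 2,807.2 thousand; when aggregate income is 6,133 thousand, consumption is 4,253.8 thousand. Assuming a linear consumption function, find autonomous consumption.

a = 574

MPC = ΔC/ΔY = (4253.8 − 2807.2)/(6133 − 3722) = 1446.6/2411 = 0.6
a = C − MPC·Y = 2807.2 − 0.6(3722) = 2807.2 − 2233.2 = 574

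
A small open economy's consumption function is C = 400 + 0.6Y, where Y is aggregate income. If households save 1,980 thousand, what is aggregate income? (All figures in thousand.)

S = Y − C = -400 + 0.4Y
-400 + 0.4Y = 1980, so 0.4Y = 2380 and Y = 5950

Y = 5950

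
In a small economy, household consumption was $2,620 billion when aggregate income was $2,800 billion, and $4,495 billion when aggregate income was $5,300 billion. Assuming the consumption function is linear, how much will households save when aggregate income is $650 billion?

MPC = (4495 − 2620)/(5300 − 2800) = 1875/2500 = 0.75
a = 2620 − 0.75(2800) = 2620 − 2100 = 520
C = 520 + 0.75(650) = 1007.5
S = 650 − 1007.5 = -357.5

S = -357.5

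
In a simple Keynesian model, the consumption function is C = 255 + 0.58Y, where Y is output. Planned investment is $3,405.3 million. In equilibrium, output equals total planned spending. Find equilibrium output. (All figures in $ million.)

Y = 8715

Y = C + I = 255 + 0.58Y + 3405.3
Y − 0.58Y = 3660.3
0.42Y = 3660.3, so Y = 3660.3/0.42 = 8715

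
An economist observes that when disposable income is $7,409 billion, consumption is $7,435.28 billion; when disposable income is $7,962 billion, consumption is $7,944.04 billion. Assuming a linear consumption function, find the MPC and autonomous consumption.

MPC = 0.92; a = 619

MPC = ΔC/ΔY = (7944.04 − 7435.28)/(7962 − 7409) = 508.76/553 = 0.92
a = C − MPC·Y = 7435.28 − 0.92(7409) = 7435.28 − 6816.28 = 619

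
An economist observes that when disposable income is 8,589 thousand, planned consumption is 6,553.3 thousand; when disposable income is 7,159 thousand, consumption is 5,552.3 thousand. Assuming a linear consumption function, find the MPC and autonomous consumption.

MPC = ΔC/ΔY = (6553.3 − 5552.3)/(8589 − 7159) = 1001/1430 = 0.7
a = C − MPC·Y = 5552.3 − 0.7(7159) = 5552.3 − 5011.3 = 541

MPC = 0.7; a = 541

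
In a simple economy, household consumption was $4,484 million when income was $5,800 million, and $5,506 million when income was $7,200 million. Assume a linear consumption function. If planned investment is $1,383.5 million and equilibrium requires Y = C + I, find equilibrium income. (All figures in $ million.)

Y = 6050

MPC = (5506 − 4484)/(7200 − 5800) = 1022/1400 = 0.73
a = 4484 − 0.73(5800) = 250
Equilibrium: Y = 250 + 0.73Y + 1383.5
0.27Y = 1633.5, so Y = 1633.5/0.27 = 6050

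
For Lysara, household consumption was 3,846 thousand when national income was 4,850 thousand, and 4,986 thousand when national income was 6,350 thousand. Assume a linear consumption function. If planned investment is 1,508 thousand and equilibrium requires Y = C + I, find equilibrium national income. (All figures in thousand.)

MPC = (4986 − 3846)/(6350 − 4850) = 1140/1500 = 0.76
a = 3846 − 0.76(4850) = 160
Equilibrium: Y = 160 + 0.76Y + 1508
0.24Y = 1668, so Y = 1668/0.24 = 6950

Y = 6950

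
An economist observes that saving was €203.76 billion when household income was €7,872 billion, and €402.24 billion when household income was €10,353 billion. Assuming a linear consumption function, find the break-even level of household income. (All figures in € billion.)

MPS = ΔS/ΔY = (402.24 − 203.76)/(10353 − 7872) = 198.48/2481 = 0.08
MPC = 1 − MPS = 0.92
From S(7872) = 203.76: −a + 0.08(7872) = 203.76, so a = 629.76 − 203.76 = 426
Break-even (S = 0): Y = a/MPS = 426/0.08 = 5325

Y = 5325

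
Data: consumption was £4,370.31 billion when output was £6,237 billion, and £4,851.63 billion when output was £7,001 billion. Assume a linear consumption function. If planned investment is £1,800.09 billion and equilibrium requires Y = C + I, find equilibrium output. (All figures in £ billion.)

Y = 6057

MPC = (4851.63 − 4370.31)/(7001 − 6237) = 481.32/764 = 0.63
a = 4370.31 − 0.63(6237) = 441
Equilibrium: Y = 441 + 0.63Y + 1800.09
0.37Y = 2241.09, so Y = 2241.09/0.37 = 6057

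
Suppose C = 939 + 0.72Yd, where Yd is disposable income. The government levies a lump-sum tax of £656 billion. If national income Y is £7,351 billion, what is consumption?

Yd = Y − T = 7351 − 656 = 6695
C = 939 + 0.72(6695) = 939 + 4820.4 = 5759.4

C = 5759.4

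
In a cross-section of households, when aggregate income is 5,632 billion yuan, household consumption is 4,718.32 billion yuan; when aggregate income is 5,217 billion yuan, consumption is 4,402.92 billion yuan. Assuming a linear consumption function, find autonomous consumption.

MPC = ΔC/ΔY = (4718.32 − 4402.92)/(5632 − 5217) = 315.4/415 = 0.76
a = C − MPC·Y = 4402.92 − 0.76(5217) = 4402.92 − 3964.92 = 438

a = 438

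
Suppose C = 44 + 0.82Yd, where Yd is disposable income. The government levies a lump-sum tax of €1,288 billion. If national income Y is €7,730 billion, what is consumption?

Yd = Y − T = 7730 − 1288 = 6442
C = 44 + 0.82(6442) = 44 + 5282.44 = 5326.44

C = 5326.44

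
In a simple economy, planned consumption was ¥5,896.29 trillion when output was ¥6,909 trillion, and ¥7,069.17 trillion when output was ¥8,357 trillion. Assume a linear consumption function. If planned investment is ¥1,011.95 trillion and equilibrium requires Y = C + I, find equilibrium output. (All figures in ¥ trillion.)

Y = 6905

MPC = (7069.17 − 5896.29)/(8357 − 6909) = 1172.88/1448 = 0.81
a = 5896.29 − 0.81(6909) = 300
Equilibrium: Y = 300 + 0.81Y + 1011.95
0.19Y = 1311.95, so Y = 1311.95/0.19 = 6905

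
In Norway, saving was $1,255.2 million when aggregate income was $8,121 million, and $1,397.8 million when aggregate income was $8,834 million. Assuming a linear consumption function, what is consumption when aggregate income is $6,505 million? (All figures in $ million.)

MPS = ΔS/ΔY = (1397.8 − 1255.2)/(8834 − 8121) = 142.6/713 = 0.2
MPC = 1 − MPS = 0.8
Autonomous saving = 1255.2 − 0.2(8121) = -369, so a = 369
C = 369 + 0.8(6505) = 369 + 5204 = 5573

C = 5573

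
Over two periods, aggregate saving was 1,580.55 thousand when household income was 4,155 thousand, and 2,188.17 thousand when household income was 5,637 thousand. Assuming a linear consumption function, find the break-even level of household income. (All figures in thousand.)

MPS = ΔS/ΔY = (2188.17 − 1580.55)/(5637 − 4155) = 607.62/1482 = 0.41
MPC = 1 − MPS = 0.59
From S(4155) = 1580.55: −a + 0.41(4155) = 1580.55, so a = 1703.55 − 1580.55 = 123
Break-even (S = 0): Y = a/MPS = 123/0.41 = 300

Y = 300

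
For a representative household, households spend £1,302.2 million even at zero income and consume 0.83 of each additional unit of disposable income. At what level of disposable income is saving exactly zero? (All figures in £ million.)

At break-even, C = Y: 1302.2 + 0.83Y = Y
0.17Y = 1302.2, so Y = 1302.2/0.17 = 7660

Y = 7660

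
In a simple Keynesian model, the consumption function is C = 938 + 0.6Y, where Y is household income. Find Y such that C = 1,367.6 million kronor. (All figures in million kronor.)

Y = 716

938 + 0.6Y = 1367.6
0.6Y = 429.6, so Y = 429.6/0.6 = 716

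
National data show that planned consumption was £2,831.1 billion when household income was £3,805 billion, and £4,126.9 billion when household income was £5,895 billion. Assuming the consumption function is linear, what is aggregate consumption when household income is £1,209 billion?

C = 1221.58

MPC = (4126.9 − 2831.1)/(5895 − 3805) = 1295.8/2090 = 0.62
a = 2831.1 − 0.62(3805) = 2831.1 − 2359.1 = 472
C = 472 + 0.62(1209) = 472 + 749.58 = 1221.58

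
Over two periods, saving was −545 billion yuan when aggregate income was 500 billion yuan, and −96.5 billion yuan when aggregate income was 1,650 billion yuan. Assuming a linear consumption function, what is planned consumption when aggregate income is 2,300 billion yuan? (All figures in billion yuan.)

C = 2143

MPS = ΔS/ΔY = (-96.5 − (-545))/(1650 − 500) = 448.5/1150 = 0.39
MPC = 1 − MPS = 0.61
Autonomous saving = -545 − 0.39(500) = -740, so a = 740
C = 740 + 0.61(2300) = 740 + 1403 = 2143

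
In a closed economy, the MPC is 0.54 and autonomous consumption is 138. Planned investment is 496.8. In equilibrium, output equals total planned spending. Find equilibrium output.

Y = 1380

Y = C + I = 138 + 0.54Y + 496.8
Y − 0.54Y = 634.8
0.46Y = 634.8, so Y = 634.8/0.46 = 1380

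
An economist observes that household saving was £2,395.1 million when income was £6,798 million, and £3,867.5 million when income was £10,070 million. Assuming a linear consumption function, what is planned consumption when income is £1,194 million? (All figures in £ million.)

MPS = ΔS/ΔY = (3867.5 − 2395.1)/(10070 − 6798) = 1472.4/3272 = 0.45
MPC = 1 − MPS = 0.55
Autonomous saving = 2395.1 − 0.45(6798) = -664, so a = 664
C = 664 + 0.55(1194) = 664 + 656.7 = 1320.7

C = 1320.7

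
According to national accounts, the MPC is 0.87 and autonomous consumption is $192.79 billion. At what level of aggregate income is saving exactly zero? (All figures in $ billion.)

At break-even, C = Y: 192.79 + 0.87Y = Y
0.13Y = 192.79, so Y = 192.79/0.13 = 1483

Y = 1483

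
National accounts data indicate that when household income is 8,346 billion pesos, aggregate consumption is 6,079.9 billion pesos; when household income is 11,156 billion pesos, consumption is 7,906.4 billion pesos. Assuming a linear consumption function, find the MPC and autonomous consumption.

MPC = ΔC/ΔY = (7906.4 − 6079.9)/(11156 − 8346) = 1826.5/2810 = 0.65
a = C − MPC·Y = 6079.9 − 0.65(8346) = 6079.9 − 5424.9 = 655

MPC = 0.65; a = 655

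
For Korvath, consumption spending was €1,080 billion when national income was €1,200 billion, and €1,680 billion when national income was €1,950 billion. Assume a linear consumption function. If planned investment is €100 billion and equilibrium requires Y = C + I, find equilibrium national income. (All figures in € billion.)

MPC = (1680 − 1080)/(1950 − 1200) = 600/750 = 0.8
a = 1080 − 0.8(1200) = 120
Equilibrium: Y = 120 + 0.8Y + 100
0.2Y = 220, so Y = 220/0.2 = 1100

Y = 1100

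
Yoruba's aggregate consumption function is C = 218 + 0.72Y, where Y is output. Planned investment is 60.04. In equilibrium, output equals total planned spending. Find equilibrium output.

Y = 993

Y = C + I = 218 + 0.72Y + 60.04
Y − 0.72Y = 278.04
0.28Y = 278.04, so Y = 278.04/0.28 = 993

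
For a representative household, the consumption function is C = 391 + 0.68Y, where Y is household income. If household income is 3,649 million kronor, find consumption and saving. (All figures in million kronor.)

C = 2872.32; S = 776.68

C = 391 + 0.68(3649) = 391 + 2481.32 = 2872.32
S = Y − C = 3649 − 2872.32 = 776.68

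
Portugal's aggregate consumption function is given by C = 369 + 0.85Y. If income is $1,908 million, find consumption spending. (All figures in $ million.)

C = 1990.8

C = 369 + 0.85(1908) = 369 + 1621.8 = 1990.8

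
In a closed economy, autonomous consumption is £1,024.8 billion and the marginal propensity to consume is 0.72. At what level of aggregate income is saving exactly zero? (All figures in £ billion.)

Y = 3660

At break-even, C = Y: 1024.8 + 0.72Y = Y
0.28Y = 1024.8, so Y = 1024.8/0.28 = 3660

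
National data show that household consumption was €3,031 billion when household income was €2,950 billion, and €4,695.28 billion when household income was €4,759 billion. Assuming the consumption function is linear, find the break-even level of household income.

MPC = (4695.28 − 3031)/(4759 − 2950) = 1664.28/1809 = 0.92
a = 3031 − 0.92(2950) = 3031 − 2714 = 317
Break-even: Y = a/(1−MPC) = 317/0.08 = 3962.5

Y = 3962.5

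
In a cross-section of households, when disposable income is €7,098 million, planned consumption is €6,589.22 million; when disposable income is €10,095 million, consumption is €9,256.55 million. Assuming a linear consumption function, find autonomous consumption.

a = 272

MPC = ΔC/ΔY = (9256.55 − 6589.22)/(10095 − 7098) = 2667.33/2997 = 0.89
a = C − MPC·Y = 6589.22 − 0.89(7098) = 6589.22 − 6317.22 = 272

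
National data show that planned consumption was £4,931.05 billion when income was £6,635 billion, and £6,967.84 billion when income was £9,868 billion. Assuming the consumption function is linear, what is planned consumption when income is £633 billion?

C = 1149.79

MPC = (6967.84 − 4931.05)/(9868 − 6635) = 2036.79/3233 = 0.63
a = 4931.05 − 0.63(6635) = 4931.05 − 4180.05 = 751
C = 751 + 0.63(633) = 751 + 398.79 = 1149.79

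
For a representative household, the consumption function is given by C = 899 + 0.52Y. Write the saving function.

S = -899 + 0.48Y

S = Y − C = Y − (899 + 0.52Y) = -899 + (1 − 0.52)Y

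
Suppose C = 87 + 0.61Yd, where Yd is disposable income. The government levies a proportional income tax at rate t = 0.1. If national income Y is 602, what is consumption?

C = 417.498

Yd = (1 − 0.1)(602) = 0.9(602) = 541.8
C = 87 + 0.61(541.8) = 87 + 330.498 = 417.498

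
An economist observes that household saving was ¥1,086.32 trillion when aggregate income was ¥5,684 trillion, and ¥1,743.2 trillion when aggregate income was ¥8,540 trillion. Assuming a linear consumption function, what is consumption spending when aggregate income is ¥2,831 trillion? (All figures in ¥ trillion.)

C = 2400.87

MPS = ΔS/ΔY = (1743.2 − 1086.32)/(8540 − 5684) = 656.88/2856 = 0.23
MPC = 1 − MPS = 0.77
Autonomous saving = 1086.32 − 0.23(5684) = -221, so a = 221
C = 221 + 0.77(2831) = 221 + 2179.87 = 2400.87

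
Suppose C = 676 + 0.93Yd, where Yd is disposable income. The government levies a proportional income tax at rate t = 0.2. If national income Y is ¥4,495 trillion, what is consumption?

Yd = (1 − 0.2)(4495) = 0.8(4495) = 3596
C = 676 + 0.93(3596) = 676 + 3344.28 = 4020.28

C = 4020.28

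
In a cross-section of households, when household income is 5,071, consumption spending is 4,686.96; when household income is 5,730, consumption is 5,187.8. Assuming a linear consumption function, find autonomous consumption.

a = 833

MPC = ΔC/ΔY = (5187.8 − 4686.96)/(5730 − 5071) = 500.84/659 = 0.76
a = C − MPC·Y = 4686.96 − 0.76(5071) = 4686.96 − 3853.96 = 833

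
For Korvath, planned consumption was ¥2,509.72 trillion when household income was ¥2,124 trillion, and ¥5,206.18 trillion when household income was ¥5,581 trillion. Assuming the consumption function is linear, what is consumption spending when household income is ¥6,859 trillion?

MPC = (5206.18 − 2509.72)/(5581 − 2124) = 2696.46/3457 = 0.78
a = 2509.72 − 0.78(2124) = 2509.72 − 1656.72 = 853
C = 853 + 0.78(6859) = 853 + 5350.02 = 6203.02

C = 6203.02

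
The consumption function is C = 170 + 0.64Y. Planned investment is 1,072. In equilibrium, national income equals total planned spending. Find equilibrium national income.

Y = 3450

Y = C + I = 170 + 0.64Y + 1072
Y − 0.64Y = 1242
0.36Y = 1242, so Y = 1242/0.36 = 3450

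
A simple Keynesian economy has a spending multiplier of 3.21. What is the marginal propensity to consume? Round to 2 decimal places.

k = 1/(1 − MPC), so 1 − MPC = 1/k = 1/3.21 = 0.3115
MPC = 1 − 0.3115 = 0.69

MPC = 0.69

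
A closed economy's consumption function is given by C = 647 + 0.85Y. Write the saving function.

S = Y − C = Y − (647 + 0.85Y) = -647 + (1 − 0.85)Y

S = -647 + 0.15Y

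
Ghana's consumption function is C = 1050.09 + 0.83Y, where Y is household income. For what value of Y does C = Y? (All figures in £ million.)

Y = 6177

At break-even, C = Y: 1050.09 + 0.83Y = Y
0.17Y = 1050.09, so Y = 1050.09/0.17 = 6177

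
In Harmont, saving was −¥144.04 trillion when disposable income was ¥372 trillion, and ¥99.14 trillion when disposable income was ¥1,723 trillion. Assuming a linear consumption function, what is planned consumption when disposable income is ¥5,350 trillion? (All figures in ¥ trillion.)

C = 4598

MPS = ΔS/ΔY = (99.14 − (-144.04))/(1723 − 372) = 243.18/1351 = 0.18
MPC = 1 − MPS = 0.82
Autonomous saving = -144.04 − 0.18(372) = -211, so a = 211
C = 211 + 0.82(5350) = 211 + 4387 = 4598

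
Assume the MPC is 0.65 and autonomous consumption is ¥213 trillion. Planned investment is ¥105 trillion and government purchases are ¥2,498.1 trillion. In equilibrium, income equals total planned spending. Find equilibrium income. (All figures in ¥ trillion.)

Y = 8046

Y = C + I + G = 213 + 0.65Y + 105 + 2498.1
Y − 0.65Y = 2816.1
0.35Y = 2816.1, so Y = 2816.1/0.35 = 8046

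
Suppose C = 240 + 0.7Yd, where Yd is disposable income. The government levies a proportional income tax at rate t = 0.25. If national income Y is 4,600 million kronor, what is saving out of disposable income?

S = 795

Yd = (1 − 0.25)(4600) = 0.75(4600) = 3450
C = 240 + 0.7(3450) = 240 + 2415 = 2655
S = Yd − C = 3450 − 2655 = 795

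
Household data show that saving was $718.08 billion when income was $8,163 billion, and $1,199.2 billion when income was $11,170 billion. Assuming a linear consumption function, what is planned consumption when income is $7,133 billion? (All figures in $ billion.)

MPS = ΔS/ΔY = (1199.2 − 718.08)/(11170 − 8163) = 481.12/3007 = 0.16
MPC = 1 − MPS = 0.84
Autonomous saving = 718.08 − 0.16(8163) = -588, so a = 588
C = 588 + 0.84(7133) = 588 + 5991.72 = 6579.72

C = 6579.72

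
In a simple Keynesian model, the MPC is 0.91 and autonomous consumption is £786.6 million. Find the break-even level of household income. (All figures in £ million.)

At break-even, C = Y: 786.6 + 0.91Y = Y
0.09Y = 786.6, so Y = 786.6/0.09 = 8740

Y = 8740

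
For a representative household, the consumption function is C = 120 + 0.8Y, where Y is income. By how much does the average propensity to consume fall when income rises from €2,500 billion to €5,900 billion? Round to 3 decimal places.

ΔAPC = 0.028

At Y = 2500: C = 120 + 0.8(2500) = 2120, APC = 2120/2500 = 0.8480
At Y = 5900: C = 4840, APC = 4840/5900 = 0.8203
Fall in APC = 0.8480 − 0.8203 = 0.0277 ≈ 0.028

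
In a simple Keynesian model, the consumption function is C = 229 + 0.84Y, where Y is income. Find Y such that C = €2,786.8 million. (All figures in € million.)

229 + 0.84Y = 2786.8
0.84Y = 2557.8, so Y = 2557.8/0.84 = 3045

Y = 3045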